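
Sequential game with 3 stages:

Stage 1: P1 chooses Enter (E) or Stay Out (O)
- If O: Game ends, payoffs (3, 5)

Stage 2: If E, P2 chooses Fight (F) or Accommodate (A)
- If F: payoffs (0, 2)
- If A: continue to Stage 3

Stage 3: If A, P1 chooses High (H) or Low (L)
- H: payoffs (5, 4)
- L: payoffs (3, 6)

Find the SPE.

SPE: (E, A, H); Outcome (5, 4)

Work:
Stage 3: P1 chooses H (5 vs 3)
Stage 2: P2: F->2, A->4 (anticipating H). Choose A
Stage 1: P1: O->3, E->5 (anticipating A, H). Choose E
SPE path: E -> A -> H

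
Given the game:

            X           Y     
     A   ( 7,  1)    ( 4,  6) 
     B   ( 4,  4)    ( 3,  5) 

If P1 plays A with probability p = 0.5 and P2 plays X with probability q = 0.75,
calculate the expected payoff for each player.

E[P1] = 5.0, E[P2] = 3.25

Work:
E[P1] = p·q·π₁(A,X) + p·(1-q)·π₁(A,Y) + (1-p)·q·π₁(B,X) + (1-p)·(1-q)·π₁(B,Y)
= 0.5·0.75·7 + 0.5·0.25·4 + 0.5·0.75·4 + 0.5·0.25·3
= 5.0

E[P2] = 3.25 (similar calculation)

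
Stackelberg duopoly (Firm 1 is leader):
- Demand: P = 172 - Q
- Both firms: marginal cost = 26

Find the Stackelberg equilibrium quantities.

q₁* (leader) = 73.0, q₂* (follower) = 36.5

Work:
Follower's reaction: q₂ = (a - c - q₁)/2
Leader substitutes: π₁ = q₁·(a - q₁ - (a-c-q₁)/2 - c)
FOC: q₁* = (172 - 26)/2 = 73.00
Then: q₂* = (172 - 26 - 73.0)/2 = 36.50
Leader has first-mover advantage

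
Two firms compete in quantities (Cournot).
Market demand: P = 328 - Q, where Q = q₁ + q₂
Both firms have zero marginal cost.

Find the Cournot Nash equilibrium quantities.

q₁* = q₂* = 109.33; P* = 109.33

Work:
Profit: π_i = P·q_i = (a - q_i - q_j)·q_i
FOC: ∂π_i/∂q_i = a - 2q_i - q_j = 0
Reaction function: q_i = (328 - q_j)/2
Symmetry: q* = 328/3 = 109.33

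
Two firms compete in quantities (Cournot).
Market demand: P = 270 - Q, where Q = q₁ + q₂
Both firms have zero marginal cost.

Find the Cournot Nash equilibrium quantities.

q₁* = q₂* = 90.0; P* = 90.0

Work:
Profit: π_i = P·q_i = (a - q_i - q_j)·q_i
FOC: ∂π_i/∂q_i = a - 2q_i - q_j = 0
Reaction function: q_i = (270 - q_j)/2
Symmetry: q* = 270/3 = 90.0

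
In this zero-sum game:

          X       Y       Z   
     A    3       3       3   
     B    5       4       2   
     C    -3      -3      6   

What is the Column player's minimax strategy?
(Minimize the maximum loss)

Column should play Y, value = 4

Work:
Column player minimizes Row's maximum payoff:
Column X: max payoff to Row = 5
Column Y: max payoff to Row = 4
Column Z: max payoff to Row = 6
Minimum is 4, achieved by column Y.
Minimax strategy: Y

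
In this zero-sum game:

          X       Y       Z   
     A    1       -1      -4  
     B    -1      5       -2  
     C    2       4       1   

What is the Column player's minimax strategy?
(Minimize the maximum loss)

Column should play Z, value = 1

Work:
Column player minimizes Row's maximum payoff:
Column X: max payoff to Row = 2
Column Y: max payoff to Row = 5
Column Z: max payoff to Row = 1
Minimum is 1, achieved by column Z.
Minimax strategy: Z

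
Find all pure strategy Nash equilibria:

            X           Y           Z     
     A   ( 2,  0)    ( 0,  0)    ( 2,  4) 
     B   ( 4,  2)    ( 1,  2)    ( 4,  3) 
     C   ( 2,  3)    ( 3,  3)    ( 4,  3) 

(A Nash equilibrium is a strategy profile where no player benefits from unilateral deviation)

Nash equilibrium: (B, Z), (C, Y), (C, Z)

Work:
Best responses:
  P1 vs X: payoffs [2, 4, 2] → best response B (payoff 4)
  P1 vs Y: payoffs [0, 1, 3] → best response C (payoff 3)
  P1 vs Z: payoffs [2, 4, 4] → best response B/C (payoff 4)
  P2 vs A: payoffs [0, 0, 4] → best response Z (payoff 4)
  P2 vs B: payoffs [2, 2, 3] → best response Z (payoff 3)
  P2 vs C: payoffs [3, 3, 3] → best response X/Y/Z (payoff 3)
Mutual best responses: (B,Z), (C,Y), (C,Z) → Nash equilibria.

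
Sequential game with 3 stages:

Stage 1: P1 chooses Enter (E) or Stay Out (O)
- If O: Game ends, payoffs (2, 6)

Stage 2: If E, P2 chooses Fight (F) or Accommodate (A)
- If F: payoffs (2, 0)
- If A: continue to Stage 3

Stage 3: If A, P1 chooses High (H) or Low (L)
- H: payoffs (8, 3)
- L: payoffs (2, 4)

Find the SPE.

SPE: (E, A, H); Outcome (8, 3)

Work:
Stage 3: P1 chooses H (8 vs 2)
Stage 2: P2: F->0, A->3 (anticipating H). Choose A
Stage 1: P1: O->2, E->8 (anticipating A, H). Choose E
SPE path: E -> A -> H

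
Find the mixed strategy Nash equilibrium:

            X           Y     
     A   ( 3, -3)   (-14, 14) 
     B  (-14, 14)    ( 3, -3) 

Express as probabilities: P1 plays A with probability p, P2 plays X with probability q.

p = 0.5, q = 0.5

Work:
Find probabilities that make opponent indifferent:
P2 chooses q to make P1 indifferent between A and B
P1 chooses p to make P2 indifferent between X and Y
Mixed NE: P1 plays (A: 0.5, B: 0.5), P2 plays (X: 0.5, Y: 0.5)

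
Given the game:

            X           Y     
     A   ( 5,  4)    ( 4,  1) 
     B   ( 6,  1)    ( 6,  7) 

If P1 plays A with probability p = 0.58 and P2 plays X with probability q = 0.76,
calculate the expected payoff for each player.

E[P1] = 5.2808, E[P2] = 2.9272

Work:
E[P1] = p·q·π₁(A,X) + p·(1-q)·π₁(A,Y) + (1-p)·q·π₁(B,X) + (1-p)·(1-q)·π₁(B,Y)
= 0.58·0.76·5 + 0.58·0.24·4 + 0.42·0.76·6 + 0.42·0.24·6
= 5.2808

E[P2] = 2.9272 (similar calculation)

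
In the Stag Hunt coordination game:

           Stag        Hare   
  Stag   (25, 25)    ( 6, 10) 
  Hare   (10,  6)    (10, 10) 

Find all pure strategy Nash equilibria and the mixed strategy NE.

Pure NE: (Stag, Stag) and (Hare, Hare); Mixed NE: p = 0.2105, q = 0.2105

Work:
Check pure NE:
(Stag, Stag): (25, 25) - no unilateral deviation beneficial
(Hare, Hare): (10, 10) - no unilateral deviation beneficial
Mixed NE: P1 plays Stag with p = 0.2105, P2 plays Stag with q = 0.2105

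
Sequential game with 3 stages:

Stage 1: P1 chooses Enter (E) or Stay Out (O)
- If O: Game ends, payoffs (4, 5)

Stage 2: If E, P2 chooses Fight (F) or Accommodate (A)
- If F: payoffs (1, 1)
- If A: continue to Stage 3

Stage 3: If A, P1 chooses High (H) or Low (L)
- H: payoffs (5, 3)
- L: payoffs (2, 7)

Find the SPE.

SPE: (E, A, H); Outcome (5, 3)

Work:
Stage 3: P1 chooses H (5 vs 2)
Stage 2: P2: F->1, A->3 (anticipating H). Choose A
Stage 1: P1: O->4, E->5 (anticipating A, H). Choose E
SPE path: E -> A -> H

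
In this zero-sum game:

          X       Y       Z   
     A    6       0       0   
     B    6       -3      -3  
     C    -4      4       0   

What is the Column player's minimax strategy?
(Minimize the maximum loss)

Column should play Z, value = 0

Work:
Column player minimizes Row's maximum payoff:
Column X: max payoff to Row = 6
Column Y: max payoff to Row = 4
Column Z: max payoff to Row = 0
Minimum is 0, achieved by column Z.
Minimax strategy: Z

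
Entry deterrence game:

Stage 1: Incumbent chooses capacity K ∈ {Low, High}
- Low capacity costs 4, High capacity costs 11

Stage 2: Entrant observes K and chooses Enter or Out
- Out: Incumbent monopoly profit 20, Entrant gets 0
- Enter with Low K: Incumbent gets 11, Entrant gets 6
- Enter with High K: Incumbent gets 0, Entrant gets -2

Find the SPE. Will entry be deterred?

SPE: (High, Enter|Low, Out|High); Entry deterred. Incumbent net profit = 9

Work:
After Low K: Entrant enters (6 > 0)
After High K: Entrant stays out (-2 < 0)
Incumbent: Low → 11−4=7, High → 20−11=9
Incumbent chooses High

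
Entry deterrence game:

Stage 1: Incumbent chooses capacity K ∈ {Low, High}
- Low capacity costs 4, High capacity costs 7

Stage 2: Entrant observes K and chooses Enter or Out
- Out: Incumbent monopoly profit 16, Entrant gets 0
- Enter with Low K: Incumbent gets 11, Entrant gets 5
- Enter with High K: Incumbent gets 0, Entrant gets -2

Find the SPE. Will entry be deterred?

SPE: (High, Enter|Low, Out|High); Entry deterred. Incumbent net profit = 9

Work:
After Low K: Entrant enters (5 > 0)
After High K: Entrant stays out (-2 < 0)
Incumbent: Low → 11−4=7, High → 16−7=9
Incumbent chooses High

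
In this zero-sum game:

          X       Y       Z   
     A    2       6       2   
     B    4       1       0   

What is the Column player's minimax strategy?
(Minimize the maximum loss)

Column should play Z, value = 2

Work:
Column player minimizes Row's maximum payoff:
Column X: max payoff to Row = 4
Column Y: max payoff to Row = 6
Column Z: max payoff to Row = 2
Minimum is 2, achieved by column Z.
Minimax strategy: Z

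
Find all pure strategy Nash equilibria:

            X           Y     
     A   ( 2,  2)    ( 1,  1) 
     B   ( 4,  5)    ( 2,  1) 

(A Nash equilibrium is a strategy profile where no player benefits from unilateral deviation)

Nash equilibrium: (B, X)

Work:
Best responses:
  P1 vs X: payoffs [2, 4] → best response B (payoff 4)
  P1 vs Y: payoffs [1, 2] → best response B (payoff 2)
  P2 vs A: payoffs [2, 1] → best response X (payoff 2)
  P2 vs B: payoffs [5, 1] → best response X (payoff 5)
Mutual best responses: (B,X) → Nash equilibria.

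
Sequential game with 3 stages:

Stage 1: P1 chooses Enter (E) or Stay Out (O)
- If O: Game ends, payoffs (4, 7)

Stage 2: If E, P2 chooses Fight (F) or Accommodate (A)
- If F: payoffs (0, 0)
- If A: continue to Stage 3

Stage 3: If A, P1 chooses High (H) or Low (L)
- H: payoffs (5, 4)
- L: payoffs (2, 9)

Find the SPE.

SPE: (E, A, H); Outcome (5, 4)

Work:
Stage 3: P1 chooses H (5 vs 2)
Stage 2: P2: F->0, A->4 (anticipating H). Choose A
Stage 1: P1: O->4, E->5 (anticipating A, H). Choose E
SPE path: E -> A -> H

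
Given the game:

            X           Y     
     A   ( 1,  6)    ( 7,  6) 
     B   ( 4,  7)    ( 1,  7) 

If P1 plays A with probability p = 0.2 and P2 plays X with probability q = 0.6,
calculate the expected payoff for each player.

E[P1] = 2.92, E[P2] = 6.8

Work:
E[P1] = p·q·π₁(A,X) + p·(1-q)·π₁(A,Y) + (1-p)·q·π₁(B,X) + (1-p)·(1-q)·π₁(B,Y)
= 0.2·0.6·1 + 0.2·0.4·7 + 0.8·0.6·4 + 0.8·0.4·1
= 2.92

E[P2] = 6.8 (similar calculation)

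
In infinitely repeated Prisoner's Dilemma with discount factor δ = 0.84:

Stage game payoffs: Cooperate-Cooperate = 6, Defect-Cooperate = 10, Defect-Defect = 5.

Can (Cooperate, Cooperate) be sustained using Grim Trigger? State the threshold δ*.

δ* = 0.8; since δ = 0.84 ≥ 0.8, cooperation can be sustained

Work:
For Grim Trigger:
Cooperate forever: 6/(1-δ)
Defect then punished: 10 + 5·δ/(1-δ)
Need: 6/(1-δ) ≥ 10 + 5·δ/(1-δ)
Solving: δ ≥ (T-R)/(T-P) = (10-6)/(10-5) = 0.8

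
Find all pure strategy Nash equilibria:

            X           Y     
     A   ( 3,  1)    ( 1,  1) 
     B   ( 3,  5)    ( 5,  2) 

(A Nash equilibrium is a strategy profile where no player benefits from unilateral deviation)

Nash equilibrium: (A, X), (B, X)

Work:
Best responses:
  P1 vs X: payoffs [3, 3] → best response A/B (payoff 3)
  P1 vs Y: payoffs [1, 5] → best response B (payoff 5)
  P2 vs A: payoffs [1, 1] → best response X/Y (payoff 1)
  P2 vs B: payoffs [5, 2] → best response X (payoff 5)
Mutual best responses: (A,X), (B,X) → Nash equilibria.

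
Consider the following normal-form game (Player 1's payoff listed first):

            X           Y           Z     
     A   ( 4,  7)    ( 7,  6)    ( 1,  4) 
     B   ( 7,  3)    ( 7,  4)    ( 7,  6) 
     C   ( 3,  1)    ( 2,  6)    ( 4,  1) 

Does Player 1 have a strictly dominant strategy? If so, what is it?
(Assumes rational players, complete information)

No strictly dominant strategy exists for Player 1

Work:
A strategy strictly dominates another if it gives a strictly higher payoff against every opponent action. Compare each pair of P1's strategies column-by-column:
  A vs B: [4 vs 7, 7 vs 7, 1 vs 7] → A does not strictly dominate B (column X: 4 ≤ 7)
  A vs C: [4 vs 3, 7 vs 2, 1 vs 4] → A does not strictly dominate C (column Z: 1 ≤ 4)
  B vs A: [7 vs 4, 7 vs 7, 7 vs 1] → B does not strictly dominate A (column Y: 7 ≤ 7)
  B vs C: [7 vs 3, 7 vs 2, 7 vs 4] → B strictly dominates C
  C vs A: [3 vs 4, 2 vs 7, 4 vs 1] → C does not strictly dominate A (column X: 3 ≤ 4)
  C vs B: [3 vs 7, 2 vs 7, 4 vs 7] → C does not strictly dominate B (column X: 3 ≤ 7)
No single strategy strictly dominates all others → no strictly dominant strategy.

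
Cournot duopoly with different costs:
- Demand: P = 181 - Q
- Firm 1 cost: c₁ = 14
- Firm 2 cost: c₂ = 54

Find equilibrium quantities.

q₁* = 69.0, q₂* = 29.0

Work:
Reaction: q₁ = (181 - 14 - q₂)/2
Reaction: q₂ = (181 - 54 - q₁)/2
Solve simultaneously:
q₁* = (181 - 2×14 + 54)/3 = 69.0
q₂* = (181 - 2×54 + 14)/3 = 29.0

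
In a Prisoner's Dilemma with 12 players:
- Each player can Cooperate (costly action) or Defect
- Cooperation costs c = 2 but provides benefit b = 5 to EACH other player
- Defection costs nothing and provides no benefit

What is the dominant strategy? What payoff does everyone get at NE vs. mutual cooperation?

Dominant: Defect; NE payoff = 0; Coop payoff = 53

Work:
Defect dominates (saves cost c = 2, benefit to others is external)
NE: All defect → everyone gets 0
If all cooperate: each receives (11)×5 - 2 = 53
Social dilemma: 53 > 0 but NE gives 0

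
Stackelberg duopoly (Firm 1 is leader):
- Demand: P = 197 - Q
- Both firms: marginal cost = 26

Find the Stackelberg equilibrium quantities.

q₁* (leader) = 85.5, q₂* (follower) = 42.75

Work:
Follower's reaction: q₂ = (a - c - q₁)/2
Leader substitutes: π₁ = q₁·(a - q₁ - (a-c-q₁)/2 - c)
FOC: q₁* = (197 - 26)/2 = 85.50
Then: q₂* = (197 - 26 - 85.5)/2 = 42.75
Leader has first-mover advantage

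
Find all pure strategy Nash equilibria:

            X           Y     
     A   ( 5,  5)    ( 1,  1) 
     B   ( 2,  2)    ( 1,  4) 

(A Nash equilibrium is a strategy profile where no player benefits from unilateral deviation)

Nash equilibrium: (A, X), (B, Y)

Work:
Best responses:
  P1 vs X: payoffs [5, 2] → best response A (payoff 5)
  P1 vs Y: payoffs [1, 1] → best response A/B (payoff 1)
  P2 vs A: payoffs [5, 1] → best response X (payoff 5)
  P2 vs B: payoffs [2, 4] → best response Y (payoff 4)
Mutual best responses: (A,X), (B,Y) → Nash equilibria.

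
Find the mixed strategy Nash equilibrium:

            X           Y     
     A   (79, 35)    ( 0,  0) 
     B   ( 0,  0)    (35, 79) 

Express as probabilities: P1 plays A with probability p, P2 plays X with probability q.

p = 0.693, q = 0.307

Work:
Find probabilities that make opponent indifferent:
P2 chooses q to make P1 indifferent between A and B
P1 chooses p to make P2 indifferent between X and Y
Mixed NE: P1 plays (A: 0.693, B: 0.307), P2 plays (X: 0.307, Y: 0.693)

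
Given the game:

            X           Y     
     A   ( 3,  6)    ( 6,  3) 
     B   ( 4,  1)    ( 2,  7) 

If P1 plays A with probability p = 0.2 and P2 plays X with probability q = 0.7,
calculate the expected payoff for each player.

E[P1] = 3.5, E[P2] = 3.26

Work:
E[P1] = p·q·π₁(A,X) + p·(1-q)·π₁(A,Y) + (1-p)·q·π₁(B,X) + (1-p)·(1-q)·π₁(B,Y)
= 0.2·0.7·3 + 0.2·0.3·6 + 0.8·0.7·4 + 0.8·0.3·2
= 3.5

E[P2] = 3.26 (similar calculation)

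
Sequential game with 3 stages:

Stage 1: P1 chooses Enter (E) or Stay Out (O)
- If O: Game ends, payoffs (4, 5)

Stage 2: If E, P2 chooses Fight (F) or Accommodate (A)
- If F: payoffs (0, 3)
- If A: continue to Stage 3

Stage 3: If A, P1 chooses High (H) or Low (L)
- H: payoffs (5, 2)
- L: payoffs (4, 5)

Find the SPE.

SPE: (O, F, H); Outcome (4, 5)

Work:
Stage 3: P1 chooses H (5 vs 4)
Stage 2: P2: F->3, A->2 (anticipating H). Choose F
Stage 1: P1: O->4, E->0 (anticipating F, H). Choose O
SPE path: O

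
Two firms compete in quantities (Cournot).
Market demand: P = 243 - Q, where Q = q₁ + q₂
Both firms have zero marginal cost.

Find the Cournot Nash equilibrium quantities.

q₁* = q₂* = 81.0; P* = 81.0

Work:
Profit: π_i = P·q_i = (a - q_i - q_j)·q_i
FOC: ∂π_i/∂q_i = a - 2q_i - q_j = 0
Reaction function: q_i = (243 - q_j)/2
Symmetry: q* = 243/3 = 81.0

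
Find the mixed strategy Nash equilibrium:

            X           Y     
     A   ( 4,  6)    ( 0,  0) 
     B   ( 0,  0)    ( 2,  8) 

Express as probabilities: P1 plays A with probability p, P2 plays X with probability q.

p = 0.5714, q = 0.3333

Work:
Find probabilities that make opponent indifferent:
P2 chooses q to make P1 indifferent between A and B
P1 chooses p to make P2 indifferent between X and Y
Mixed NE: P1 plays (A: 0.5714, B: 0.4286), P2 plays (X: 0.3333, Y: 0.6667)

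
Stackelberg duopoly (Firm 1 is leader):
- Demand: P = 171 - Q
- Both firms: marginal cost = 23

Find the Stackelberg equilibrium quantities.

q₁* (leader) = 74.0, q₂* (follower) = 37.0

Work:
Follower's reaction: q₂ = (a - c - q₁)/2
Leader substitutes: π₁ = q₁·(a - q₁ - (a-c-q₁)/2 - c)
FOC: q₁* = (171 - 23)/2 = 74.00
Then: q₂* = (171 - 23 - 74.0)/2 = 37.00
Leader has first-mover advantage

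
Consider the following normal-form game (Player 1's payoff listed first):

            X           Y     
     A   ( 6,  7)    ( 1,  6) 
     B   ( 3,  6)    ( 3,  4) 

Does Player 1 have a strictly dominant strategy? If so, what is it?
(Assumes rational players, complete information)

No strictly dominant strategy exists for Player 1

Work:
A strategy strictly dominates another if it gives a strictly higher payoff against every opponent action. Compare each pair of P1's strategies column-by-column:
  A vs B: [6 vs 3, 1 vs 3] → A does not strictly dominate B (column Y: 1 ≤ 3)
  B vs A: [3 vs 6, 3 vs 1] → B does not strictly dominate A (column X: 3 ≤ 6)
No single strategy strictly dominates all others → no strictly dominant strategy.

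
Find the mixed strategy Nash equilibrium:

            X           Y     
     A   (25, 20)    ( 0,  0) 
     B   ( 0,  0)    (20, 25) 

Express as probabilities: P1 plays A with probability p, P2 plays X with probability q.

p = 0.5556, q = 0.4444

Work:
Find probabilities that make opponent indifferent:
P2 chooses q to make P1 indifferent between A and B
P1 chooses p to make P2 indifferent between X and Y
Mixed NE: P1 plays (A: 0.5556, B: 0.4444), P2 plays (X: 0.4444, Y: 0.5556)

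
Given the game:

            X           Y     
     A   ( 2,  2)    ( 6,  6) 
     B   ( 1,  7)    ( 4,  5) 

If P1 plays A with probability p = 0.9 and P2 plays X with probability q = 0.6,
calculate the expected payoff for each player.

E[P1] = 3.46, E[P2] = 3.86

Work:
E[P1] = p·q·π₁(A,X) + p·(1-q)·π₁(A,Y) + (1-p)·q·π₁(B,X) + (1-p)·(1-q)·π₁(B,Y)
= 0.9·0.6·2 + 0.9·0.4·6 + 0.1·0.6·1 + 0.1·0.4·4
= 3.46

E[P2] = 3.86 (similar calculation)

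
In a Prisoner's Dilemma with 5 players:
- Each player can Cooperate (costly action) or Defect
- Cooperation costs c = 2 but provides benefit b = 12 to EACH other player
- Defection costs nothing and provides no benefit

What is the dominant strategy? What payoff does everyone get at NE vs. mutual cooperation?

Dominant: Defect; NE payoff = 0; Coop payoff = 46

Work:
Defect dominates (saves cost c = 2, benefit to others is external)
NE: All defect → everyone gets 0
If all cooperate: each receives (4)×12 - 2 = 46
Social dilemma: 46 > 0 but NE gives 0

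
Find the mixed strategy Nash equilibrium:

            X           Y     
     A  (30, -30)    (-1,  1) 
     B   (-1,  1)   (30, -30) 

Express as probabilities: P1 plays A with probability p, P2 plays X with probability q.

p = 0.5, q = 0.5

Work:
Find probabilities that make opponent indifferent:
P2 chooses q to make P1 indifferent between A and B
P1 chooses p to make P2 indifferent between X and Y
Mixed NE: P1 plays (A: 0.5, B: 0.5), P2 plays (X: 0.5, Y: 0.5)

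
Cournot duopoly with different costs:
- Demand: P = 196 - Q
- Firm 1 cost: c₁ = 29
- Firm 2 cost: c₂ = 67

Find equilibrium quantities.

q₁* = 68.33, q₂* = 30.33

Work:
Reaction: q₁ = (196 - 29 - q₂)/2
Reaction: q₂ = (196 - 67 - q₁)/2
Solve simultaneously:
q₁* = (196 - 2×29 + 67)/3 = 68.33
q₂* = (196 - 2×67 + 29)/3 = 30.33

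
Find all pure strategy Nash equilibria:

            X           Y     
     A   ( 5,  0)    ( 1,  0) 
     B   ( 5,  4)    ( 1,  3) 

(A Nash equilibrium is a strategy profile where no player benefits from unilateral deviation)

Nash equilibrium: (A, X), (A, Y), (B, X)

Work:
Best responses:
  P1 vs X: payoffs [5, 5] → best response A/B (payoff 5)
  P1 vs Y: payoffs [1, 1] → best response A/B (payoff 1)
  P2 vs A: payoffs [0, 0] → best response X/Y (payoff 0)
  P2 vs B: payoffs [4, 3] → best response X (payoff 4)
Mutual best responses: (A,X), (A,Y), (B,X) → Nash equilibria.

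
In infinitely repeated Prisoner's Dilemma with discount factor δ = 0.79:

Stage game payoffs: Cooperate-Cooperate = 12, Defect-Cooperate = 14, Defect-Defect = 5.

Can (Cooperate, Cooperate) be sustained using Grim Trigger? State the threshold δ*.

δ* = 0.2222; since δ = 0.79 ≥ 0.2222, cooperation can be sustained

Work:
For Grim Trigger:
Cooperate forever: 12/(1-δ)
Defect then punished: 14 + 5·δ/(1-δ)
Need: 12/(1-δ) ≥ 14 + 5·δ/(1-δ)
Solving: δ ≥ (T-R)/(T-P) = (14-12)/(14-5) = 0.2222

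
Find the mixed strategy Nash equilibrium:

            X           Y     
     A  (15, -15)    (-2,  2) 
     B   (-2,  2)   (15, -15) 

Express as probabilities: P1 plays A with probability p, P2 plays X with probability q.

p = 0.5, q = 0.5

Work:
Find probabilities that make opponent indifferent:
P2 chooses q to make P1 indifferent between A and B
P1 chooses p to make P2 indifferent between X and Y
Mixed NE: P1 plays (A: 0.5, B: 0.5), P2 plays (X: 0.5, Y: 0.5)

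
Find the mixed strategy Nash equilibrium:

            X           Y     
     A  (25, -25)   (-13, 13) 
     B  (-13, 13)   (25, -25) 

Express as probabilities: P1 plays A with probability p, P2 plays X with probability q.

p = 0.5, q = 0.5

Work:
Find probabilities that make opponent indifferent:
P2 chooses q to make P1 indifferent between A and B
P1 chooses p to make P2 indifferent between X and Y
Mixed NE: P1 plays (A: 0.5, B: 0.5), P2 plays (X: 0.5, Y: 0.5)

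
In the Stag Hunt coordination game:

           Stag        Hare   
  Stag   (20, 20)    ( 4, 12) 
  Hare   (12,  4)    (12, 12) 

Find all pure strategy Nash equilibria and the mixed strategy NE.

Pure NE: (Stag, Stag) and (Hare, Hare); Mixed NE: p = 0.5, q = 0.5

Work:
Check pure NE:
(Stag, Stag): (20, 20) - no unilateral deviation beneficial
(Hare, Hare): (12, 12) - no unilateral deviation beneficial
Mixed NE: P1 plays Stag with p = 0.5, P2 plays Stag with q = 0.5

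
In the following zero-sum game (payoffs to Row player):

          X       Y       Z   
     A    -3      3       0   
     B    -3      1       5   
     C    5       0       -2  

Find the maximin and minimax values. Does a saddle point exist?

Maximin = -2, Minimax = 3, Saddle: False

Work:
Row minimums: [-3, -3, -2] → maximin = -2
Column maximums: [5, 3, 5] → minimax = 3
No saddle point (maximin ≠ minimax). Mixed strategy needed.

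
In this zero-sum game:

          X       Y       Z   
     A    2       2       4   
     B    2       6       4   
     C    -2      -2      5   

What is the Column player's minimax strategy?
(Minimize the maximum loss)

Column should play X, value = 2

Work:
Column player minimizes Row's maximum payoff:
Column X: max payoff to Row = 2
Column Y: max payoff to Row = 6
Column Z: max payoff to Row = 5
Minimum is 2, achieved by column X.
Minimax strategy: X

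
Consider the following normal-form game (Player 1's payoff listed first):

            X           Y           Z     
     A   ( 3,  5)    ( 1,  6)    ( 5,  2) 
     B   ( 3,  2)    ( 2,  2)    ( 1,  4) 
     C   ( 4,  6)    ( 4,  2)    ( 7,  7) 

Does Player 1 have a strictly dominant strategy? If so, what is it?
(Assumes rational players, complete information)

Yes, Player 1's strictly dominant strategy is C

Work:
A strategy strictly dominates another if it gives a strictly higher payoff against every opponent action. Compare each pair of P1's strategies column-by-column:
  A vs B: [3 vs 3, 1 vs 2, 5 vs 1] → A does not strictly dominate B (column X: 3 ≤ 3)
  A vs C: [3 vs 4, 1 vs 4, 5 vs 7] → A does not strictly dominate C (column X: 3 ≤ 4)
  B vs A: [3 vs 3, 2 vs 1, 1 vs 5] → B does not strictly dominate A (column X: 3 ≤ 3)
  B vs C: [3 vs 4, 2 vs 4, 1 vs 7] → B does not strictly dominate C (column X: 3 ≤ 4)
  C vs A: [4 vs 3, 4 vs 1, 7 vs 5] → C strictly dominates A
  C vs B: [4 vs 3, 4 vs 2, 7 vs 1] → C strictly dominates B
C strictly dominates every other strategy → strictly dominant.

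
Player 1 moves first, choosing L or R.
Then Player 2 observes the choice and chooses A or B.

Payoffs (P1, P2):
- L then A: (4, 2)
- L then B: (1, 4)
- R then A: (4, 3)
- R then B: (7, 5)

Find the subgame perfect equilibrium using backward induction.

P1 plays R, P2 plays B after L and B after R; Payoff (7, 5)

Work:
Backward induction:
After L: P2 chooses B → P1 gets 1
After R: P2 chooses B → P1 gets 7
P1 chooses R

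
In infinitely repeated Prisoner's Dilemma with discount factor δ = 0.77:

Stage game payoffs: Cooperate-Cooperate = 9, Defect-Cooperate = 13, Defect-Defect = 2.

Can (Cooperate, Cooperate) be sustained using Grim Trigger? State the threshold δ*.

δ* = 0.3636; since δ = 0.77 ≥ 0.3636, cooperation can be sustained

Work:
For Grim Trigger:
Cooperate forever: 9/(1-δ)
Defect then punished: 13 + 2·δ/(1-δ)
Need: 9/(1-δ) ≥ 13 + 2·δ/(1-δ)
Solving: δ ≥ (T-R)/(T-P) = (13-9)/(13-2) = 0.3636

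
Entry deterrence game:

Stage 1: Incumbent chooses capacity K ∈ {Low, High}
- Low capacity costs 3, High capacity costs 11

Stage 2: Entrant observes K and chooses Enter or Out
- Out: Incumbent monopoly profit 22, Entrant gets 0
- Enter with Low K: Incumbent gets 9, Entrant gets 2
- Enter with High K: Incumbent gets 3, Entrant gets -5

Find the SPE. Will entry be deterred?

SPE: (High, Enter|Low, Out|High); Entry deterred. Incumbent net profit = 11

Work:
After Low K: Entrant enters (2 > 0)
After High K: Entrant stays out (-5 < 0)
Incumbent: Low → 9−3=6, High → 22−11=11
Incumbent chooses High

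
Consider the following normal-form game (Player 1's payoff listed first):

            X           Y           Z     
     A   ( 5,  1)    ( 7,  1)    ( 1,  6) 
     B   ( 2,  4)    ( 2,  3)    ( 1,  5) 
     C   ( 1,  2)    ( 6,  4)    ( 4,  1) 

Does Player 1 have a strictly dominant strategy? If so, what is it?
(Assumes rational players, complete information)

No strictly dominant strategy exists for Player 1

Work:
A strategy strictly dominates another if it gives a strictly higher payoff against every opponent action. Compare each pair of P1's strategies column-by-column:
  A vs B: [5 vs 2, 7 vs 2, 1 vs 1] → A does not strictly dominate B (column Z: 1 ≤ 1)
  A vs C: [5 vs 1, 7 vs 6, 1 vs 4] → A does not strictly dominate C (column Z: 1 ≤ 4)
  B vs A: [2 vs 5, 2 vs 7, 1 vs 1] → B does not strictly dominate A (column X: 2 ≤ 5)
  B vs C: [2 vs 1, 2 vs 6, 1 vs 4] → B does not strictly dominate C (column Y: 2 ≤ 6)
  C vs A: [1 vs 5, 6 vs 7, 4 vs 1] → C does not strictly dominate A (column X: 1 ≤ 5)
  C vs B: [1 vs 2, 6 vs 2, 4 vs 1] → C does not strictly dominate B (column X: 1 ≤ 2)
No single strategy strictly dominates all others → no strictly dominant strategy.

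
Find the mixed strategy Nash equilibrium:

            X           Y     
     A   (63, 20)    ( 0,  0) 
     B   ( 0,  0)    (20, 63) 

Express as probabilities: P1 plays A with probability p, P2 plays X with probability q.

p = 0.759, q = 0.241

Work:
Find probabilities that make opponent indifferent:
P2 chooses q to make P1 indifferent between A and B
P1 chooses p to make P2 indifferent between X and Y
Mixed NE: P1 plays (A: 0.759, B: 0.241), P2 plays (X: 0.241, Y: 0.759)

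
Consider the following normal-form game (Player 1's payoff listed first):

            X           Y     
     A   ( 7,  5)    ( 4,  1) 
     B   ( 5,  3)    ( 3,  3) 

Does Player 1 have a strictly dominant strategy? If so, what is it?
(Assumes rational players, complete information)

Yes, Player 1's strictly dominant strategy is A

Work:
A strategy strictly dominates another if it gives a strictly higher payoff against every opponent action. Compare each pair of P1's strategies column-by-column:
  A vs B: [7 vs 5, 4 vs 3] → A strictly dominates B
  B vs A: [5 vs 7, 3 vs 4] → B does not strictly dominate A (column X: 5 ≤ 7)
A strictly dominates every other strategy → strictly dominant.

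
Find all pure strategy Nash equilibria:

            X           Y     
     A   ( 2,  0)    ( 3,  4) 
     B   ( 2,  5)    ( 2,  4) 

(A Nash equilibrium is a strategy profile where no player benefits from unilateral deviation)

Nash equilibrium: (A, Y), (B, X)

Work:
Best responses:
  P1 vs X: payoffs [2, 2] → best response A/B (payoff 2)
  P1 vs Y: payoffs [3, 2] → best response A (payoff 3)
  P2 vs A: payoffs [0, 4] → best response Y (payoff 4)
  P2 vs B: payoffs [5, 4] → best response X (payoff 5)
Mutual best responses: (A,Y), (B,X) → Nash equilibria.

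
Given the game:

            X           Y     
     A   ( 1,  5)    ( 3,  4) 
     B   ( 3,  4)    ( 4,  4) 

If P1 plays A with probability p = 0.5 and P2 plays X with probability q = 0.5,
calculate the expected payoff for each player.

E[P1] = 2.75, E[P2] = 4.25

Work:
E[P1] = p·q·π₁(A,X) + p·(1-q)·π₁(A,Y) + (1-p)·q·π₁(B,X) + (1-p)·(1-q)·π₁(B,Y)
= 0.5·0.5·1 + 0.5·0.5·3 + 0.5·0.5·3 + 0.5·0.5·4
= 2.75

E[P2] = 4.25 (similar calculation)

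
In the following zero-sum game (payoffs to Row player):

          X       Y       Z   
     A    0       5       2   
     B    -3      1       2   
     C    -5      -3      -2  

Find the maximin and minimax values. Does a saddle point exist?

Maximin = 0, Minimax = 0, Saddle: True

Work:
Row minimums: [0, -3, -5] → maximin = 0
Column maximums: [0, 5, 2] → minimax = 0
Saddle point exists! Game value = 0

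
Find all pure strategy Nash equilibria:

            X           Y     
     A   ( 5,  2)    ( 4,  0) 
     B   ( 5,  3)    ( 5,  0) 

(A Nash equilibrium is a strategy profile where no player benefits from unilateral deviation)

Nash equilibrium: (A, X), (B, X)

Work:
Best responses:
  P1 vs X: payoffs [5, 5] → best response A/B (payoff 5)
  P1 vs Y: payoffs [4, 5] → best response B (payoff 5)
  P2 vs A: payoffs [2, 0] → best response X (payoff 2)
  P2 vs B: payoffs [3, 0] → best response X (payoff 3)
Mutual best responses: (A,X), (B,X) → Nash equilibria.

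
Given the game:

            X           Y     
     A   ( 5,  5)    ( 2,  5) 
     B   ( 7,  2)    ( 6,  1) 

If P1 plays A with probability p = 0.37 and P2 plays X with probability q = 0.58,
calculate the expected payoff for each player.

E[P1] = 5.5292, E[P2] = 2.8454

Work:
E[P1] = p·q·π₁(A,X) + p·(1-q)·π₁(A,Y) + (1-p)·q·π₁(B,X) + (1-p)·(1-q)·π₁(B,Y)
= 0.37·0.58·5 + 0.37·0.42·2 + 0.63·0.58·7 + 0.63·0.42·6
= 5.5292

E[P2] = 2.8454 (similar calculation)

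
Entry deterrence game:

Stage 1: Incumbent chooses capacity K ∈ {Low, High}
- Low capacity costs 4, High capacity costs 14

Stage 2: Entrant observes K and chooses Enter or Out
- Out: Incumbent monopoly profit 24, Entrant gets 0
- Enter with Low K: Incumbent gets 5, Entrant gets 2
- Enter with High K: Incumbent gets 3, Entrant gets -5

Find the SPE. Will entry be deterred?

SPE: (High, Enter|Low, Out|High); Entry deterred. Incumbent net profit = 10

Work:
After Low K: Entrant enters (2 > 0)
After High K: Entrant stays out (-5 < 0)
Incumbent: Low → 5−4=1, High → 24−14=10
Incumbent chooses High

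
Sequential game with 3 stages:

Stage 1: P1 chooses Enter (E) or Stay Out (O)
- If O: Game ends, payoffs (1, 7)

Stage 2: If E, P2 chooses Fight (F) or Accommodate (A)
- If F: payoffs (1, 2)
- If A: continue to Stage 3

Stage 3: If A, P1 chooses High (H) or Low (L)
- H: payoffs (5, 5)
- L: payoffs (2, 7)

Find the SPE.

SPE: (E, A, H); Outcome (5, 5)

Work:
Stage 3: P1 chooses H (5 vs 2)
Stage 2: P2: F->2, A->5 (anticipating H). Choose A
Stage 1: P1: O->1, E->5 (anticipating A, H). Choose E
SPE path: E -> A -> H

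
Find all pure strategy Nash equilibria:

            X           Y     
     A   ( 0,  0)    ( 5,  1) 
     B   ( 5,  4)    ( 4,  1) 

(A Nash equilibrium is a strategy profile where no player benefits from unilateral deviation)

Nash equilibrium: (A, Y), (B, X)

Work:
Best responses:
  P1 vs X: payoffs [0, 5] → best response B (payoff 5)
  P1 vs Y: payoffs [5, 4] → best response A (payoff 5)
  P2 vs A: payoffs [0, 1] → best response Y (payoff 1)
  P2 vs B: payoffs [4, 1] → best response X (payoff 4)
Mutual best responses: (A,Y), (B,X) → Nash equilibria.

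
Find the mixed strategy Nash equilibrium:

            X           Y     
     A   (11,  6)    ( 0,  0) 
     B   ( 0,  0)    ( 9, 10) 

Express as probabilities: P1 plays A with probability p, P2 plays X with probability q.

p = 0.625, q = 0.45

Work:
Find probabilities that make opponent indifferent:
P2 chooses q to make P1 indifferent between A and B
P1 chooses p to make P2 indifferent between X and Y
Mixed NE: P1 plays (A: 0.625, B: 0.375), P2 plays (X: 0.45, Y: 0.55)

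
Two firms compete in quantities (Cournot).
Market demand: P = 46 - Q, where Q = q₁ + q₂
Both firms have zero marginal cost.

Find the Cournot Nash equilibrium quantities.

q₁* = q₂* = 15.33; P* = 15.33

Work:
Profit: π_i = P·q_i = (a - q_i - q_j)·q_i
FOC: ∂π_i/∂q_i = a - 2q_i - q_j = 0
Reaction function: q_i = (46 - q_j)/2
Symmetry: q* = 46/3 = 15.33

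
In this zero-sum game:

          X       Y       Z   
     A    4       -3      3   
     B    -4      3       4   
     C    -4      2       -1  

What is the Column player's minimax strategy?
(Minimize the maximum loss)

Column should play Y, value = 3

Work:
Column player minimizes Row's maximum payoff:
Column X: max payoff to Row = 4
Column Y: max payoff to Row = 3
Column Z: max payoff to Row = 4
Minimum is 3, achieved by column Y.
Minimax strategy: Y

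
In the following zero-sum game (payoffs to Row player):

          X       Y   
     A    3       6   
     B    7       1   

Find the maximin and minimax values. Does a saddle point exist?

Maximin = 3, Minimax = 6, Saddle: False

Work:
Row minimums: [3, 1] → maximin = 3
Column maximums: [7, 6] → minimax = 6
No saddle point (maximin ≠ minimax). Mixed strategy needed.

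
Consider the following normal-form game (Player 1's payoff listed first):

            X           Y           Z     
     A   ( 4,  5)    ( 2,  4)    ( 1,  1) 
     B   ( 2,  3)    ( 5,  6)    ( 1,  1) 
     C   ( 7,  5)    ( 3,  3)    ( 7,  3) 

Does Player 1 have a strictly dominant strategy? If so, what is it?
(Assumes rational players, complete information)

No strictly dominant strategy exists for Player 1

Work:
A strategy strictly dominates another if it gives a strictly higher payoff against every opponent action. Compare each pair of P1's strategies column-by-column:
  A vs B: [4 vs 2, 2 vs 5, 1 vs 1] → A does not strictly dominate B (column Y: 2 ≤ 5)
  A vs C: [4 vs 7, 2 vs 3, 1 vs 7] → A does not strictly dominate C (column X: 4 ≤ 7)
  B vs A: [2 vs 4, 5 vs 2, 1 vs 1] → B does not strictly dominate A (column X: 2 ≤ 4)
  B vs C: [2 vs 7, 5 vs 3, 1 vs 7] → B does not strictly dominate C (column X: 2 ≤ 7)
  C vs A: [7 vs 4, 3 vs 2, 7 vs 1] → C strictly dominates A
  C vs B: [7 vs 2, 3 vs 5, 7 vs 1] → C does not strictly dominate B (column Y: 3 ≤ 5)
No single strategy strictly dominates all others → no strictly dominant strategy.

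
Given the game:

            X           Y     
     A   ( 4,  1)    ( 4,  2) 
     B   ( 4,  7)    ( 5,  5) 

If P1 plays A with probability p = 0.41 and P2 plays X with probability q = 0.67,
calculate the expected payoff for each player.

E[P1] = 4.1947, E[P2] = 4.2859

Work:
E[P1] = p·q·π₁(A,X) + p·(1-q)·π₁(A,Y) + (1-p)·q·π₁(B,X) + (1-p)·(1-q)·π₁(B,Y)
= 0.41·0.67·4 + 0.41·0.33·4 + 0.59·0.67·4 + 0.59·0.33·5
= 4.1947

E[P2] = 4.2859 (similar calculation)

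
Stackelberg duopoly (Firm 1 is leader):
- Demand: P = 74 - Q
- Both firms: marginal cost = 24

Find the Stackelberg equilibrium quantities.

q₁* (leader) = 25.0, q₂* (follower) = 12.5

Work:
Follower's reaction: q₂ = (a - c - q₁)/2
Leader substitutes: π₁ = q₁·(a - q₁ - (a-c-q₁)/2 - c)
FOC: q₁* = (74 - 24)/2 = 25.00
Then: q₂* = (74 - 24 - 25.0)/2 = 12.50
Leader has first-mover advantage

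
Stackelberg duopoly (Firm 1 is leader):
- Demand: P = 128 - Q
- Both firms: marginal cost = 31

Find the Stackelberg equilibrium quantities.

q₁* (leader) = 48.5, q₂* (follower) = 24.25

Work:
Follower's reaction: q₂ = (a - c - q₁)/2
Leader substitutes: π₁ = q₁·(a - q₁ - (a-c-q₁)/2 - c)
FOC: q₁* = (128 - 31)/2 = 48.50
Then: q₂* = (128 - 31 - 48.5)/2 = 24.25
Leader has first-mover advantage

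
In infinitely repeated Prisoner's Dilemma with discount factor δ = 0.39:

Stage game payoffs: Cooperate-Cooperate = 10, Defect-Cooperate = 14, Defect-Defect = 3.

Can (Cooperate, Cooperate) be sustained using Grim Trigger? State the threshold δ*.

δ* = 0.3636; since δ = 0.39 ≥ 0.3636, cooperation can be sustained

Work:
For Grim Trigger:
Cooperate forever: 10/(1-δ)
Defect then punished: 14 + 3·δ/(1-δ)
Need: 10/(1-δ) ≥ 14 + 3·δ/(1-δ)
Solving: δ ≥ (T-R)/(T-P) = (14-10)/(14-3) = 0.3636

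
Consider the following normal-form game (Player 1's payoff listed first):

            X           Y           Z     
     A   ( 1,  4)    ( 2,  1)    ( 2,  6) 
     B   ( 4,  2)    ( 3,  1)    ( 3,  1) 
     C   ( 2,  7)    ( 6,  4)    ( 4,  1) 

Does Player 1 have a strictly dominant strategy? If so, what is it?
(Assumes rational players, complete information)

No strictly dominant strategy exists for Player 1

Work:
A strategy strictly dominates another if it gives a strictly higher payoff against every opponent action. Compare each pair of P1's strategies column-by-column:
  A vs B: [1 vs 4, 2 vs 3, 2 vs 3] → A does not strictly dominate B (column X: 1 ≤ 4)
  A vs C: [1 vs 2, 2 vs 6, 2 vs 4] → A does not strictly dominate C (column X: 1 ≤ 2)
  B vs A: [4 vs 1, 3 vs 2, 3 vs 2] → B strictly dominates A
  B vs C: [4 vs 2, 3 vs 6, 3 vs 4] → B does not strictly dominate C (column Y: 3 ≤ 6)
  C vs A: [2 vs 1, 6 vs 2, 4 vs 2] → C strictly dominates A
  C vs B: [2 vs 4, 6 vs 3, 4 vs 3] → C does not strictly dominate B (column X: 2 ≤ 4)
No single strategy strictly dominates all others → no strictly dominant strategy.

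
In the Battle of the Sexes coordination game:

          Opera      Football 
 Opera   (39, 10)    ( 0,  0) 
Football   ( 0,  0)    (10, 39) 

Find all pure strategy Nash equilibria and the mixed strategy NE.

Pure NE: (Opera, Opera) and (Football, Football); Mixed NE: p = 0.7959, q = 0.2041

Work:
Check pure NE:
(Opera, Opera): (39, 10) - no unilateral deviation beneficial
(Football, Football): (10, 39) - no unilateral deviation beneficial
Mixed NE: P1 plays Opera with p = 0.7959, P2 plays Opera with q = 0.2041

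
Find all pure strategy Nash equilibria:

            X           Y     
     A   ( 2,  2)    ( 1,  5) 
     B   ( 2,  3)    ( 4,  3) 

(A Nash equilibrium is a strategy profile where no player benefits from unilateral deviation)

Nash equilibrium: (B, X), (B, Y)

Work:
Best responses:
  P1 vs X: payoffs [2, 2] → best response A/B (payoff 2)
  P1 vs Y: payoffs [1, 4] → best response B (payoff 4)
  P2 vs A: payoffs [2, 5] → best response Y (payoff 5)
  P2 vs B: payoffs [3, 3] → best response X/Y (payoff 3)
Mutual best responses: (B,X), (B,Y) → Nash equilibria.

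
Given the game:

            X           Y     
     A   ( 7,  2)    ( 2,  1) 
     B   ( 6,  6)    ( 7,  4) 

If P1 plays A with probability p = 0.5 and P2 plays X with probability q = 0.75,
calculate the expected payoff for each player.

E[P1] = 6.0, E[P2] = 3.625

Work:
E[P1] = p·q·π₁(A,X) + p·(1-q)·π₁(A,Y) + (1-p)·q·π₁(B,X) + (1-p)·(1-q)·π₁(B,Y)
= 0.5·0.75·7 + 0.5·0.25·2 + 0.5·0.75·6 + 0.5·0.25·7
= 6.0

E[P2] = 3.625 (similar calculation)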